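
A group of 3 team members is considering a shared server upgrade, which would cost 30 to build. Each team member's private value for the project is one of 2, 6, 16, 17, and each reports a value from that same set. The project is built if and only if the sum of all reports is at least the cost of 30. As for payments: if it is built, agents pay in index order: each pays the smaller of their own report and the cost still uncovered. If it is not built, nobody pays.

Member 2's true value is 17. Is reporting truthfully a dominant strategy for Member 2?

No

Consider the case where Member 1 reports 2 and Member 3 reports 16.
Truthful report 17: project built, pays 17, utility 17 - 17 = 0.
Report 16 instead: project built, pays 16, utility 17 - 16 = 1.
Since 1 > 0, reporting 16 is strictly better here, so truthful reporting is not dominant.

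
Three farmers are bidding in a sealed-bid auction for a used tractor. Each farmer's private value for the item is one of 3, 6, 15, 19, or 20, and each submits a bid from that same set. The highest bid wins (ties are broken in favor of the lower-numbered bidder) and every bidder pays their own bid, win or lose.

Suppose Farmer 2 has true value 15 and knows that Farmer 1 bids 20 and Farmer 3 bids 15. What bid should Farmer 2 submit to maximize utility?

3

Bid 3: loses but pays 3, utility -3.
Bid 6: loses but pays 6, utility -6.
Bid 15: loses but pays 15, utility -15.
Bid 19: loses but pays 19, utility -19.
Bid 20: loses but pays 20, utility -20.
The best choice is 3 with utility -3.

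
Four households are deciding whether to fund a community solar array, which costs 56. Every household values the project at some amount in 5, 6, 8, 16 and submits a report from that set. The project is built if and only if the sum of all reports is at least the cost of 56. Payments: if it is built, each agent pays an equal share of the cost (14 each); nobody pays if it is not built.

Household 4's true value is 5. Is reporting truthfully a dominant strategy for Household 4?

Yes

Check each profile of the others' reports and compare truth against every alternative report.
Others report (5, 5, 5): truth gives 0, best alternative gives 0.
Others report (5, 5, 6): truth gives 0, best alternative gives 0.
Others report (5, 5, 8): truth gives 0, best alternative gives 0.
Others report (5, 5, 16): truth gives 0, best alternative gives 0.
Others report (5, 6, 5): truth gives 0, best alternative gives 0.
Others report (5, 6, 6): truth gives 0, best alternative gives 0.
(Remaining 58 profiles checked similarly; truth is weakly best in each.)
In every case the truthful report is at least as good as any alternative, so it is a dominant strategy.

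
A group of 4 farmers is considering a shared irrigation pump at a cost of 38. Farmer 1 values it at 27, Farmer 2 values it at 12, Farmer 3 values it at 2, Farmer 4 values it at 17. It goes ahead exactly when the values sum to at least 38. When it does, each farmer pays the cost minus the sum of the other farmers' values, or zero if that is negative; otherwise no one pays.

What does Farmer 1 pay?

7

Total value 58 ≥ cost 38, so the project is built.
The other farmers' values sum to 31.
Cost minus that sum is 38 - 31 = 7.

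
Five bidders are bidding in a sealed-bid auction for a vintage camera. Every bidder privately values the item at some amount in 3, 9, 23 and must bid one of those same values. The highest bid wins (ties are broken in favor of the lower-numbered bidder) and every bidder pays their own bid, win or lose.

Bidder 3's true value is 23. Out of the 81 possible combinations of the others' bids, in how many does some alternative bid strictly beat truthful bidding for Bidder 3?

49

Others bid (3, 3, 3, 3): truth gives 0; bid 9 gives 14 > 0. Violating.
Others bid (3, 3, 3, 9): truth gives 0; bid 9 gives 14 > 0. Violating.
Others bid (3, 3, 9, 3): truth gives 0; bid 9 gives 14 > 0. Violating.
Others bid (3, 3, 9, 9): truth gives 0; bid 9 gives 14 > 0. Violating.
Others bid (3, 3, 3, 23): truth gives 0; no alternative beats it.
Others bid (3, 3, 9, 23): truth gives 0; no alternative beats it.
(Checking all 81 profiles: 49 have a profitable deviation, 32 do not.)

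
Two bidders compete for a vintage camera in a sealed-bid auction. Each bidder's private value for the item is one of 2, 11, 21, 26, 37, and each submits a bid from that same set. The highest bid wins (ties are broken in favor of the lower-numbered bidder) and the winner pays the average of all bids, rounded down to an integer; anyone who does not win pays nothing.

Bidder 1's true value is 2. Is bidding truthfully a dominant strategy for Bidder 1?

Check each profile of the others' bids and compare truth against every alternative bid.
Others bid (11): truth gives 0, best alternative gives -9.
Others bid (2): truth gives 0, best alternative gives -4.
Others bid (21): truth gives 0, best alternative gives 0.
Others bid (26): truth gives 0, best alternative gives 0.
Others bid (37): truth gives 0, best alternative gives 0.
In every case the truthful bid is at least as good as any alternative, so it is a dominant strategy.

Yes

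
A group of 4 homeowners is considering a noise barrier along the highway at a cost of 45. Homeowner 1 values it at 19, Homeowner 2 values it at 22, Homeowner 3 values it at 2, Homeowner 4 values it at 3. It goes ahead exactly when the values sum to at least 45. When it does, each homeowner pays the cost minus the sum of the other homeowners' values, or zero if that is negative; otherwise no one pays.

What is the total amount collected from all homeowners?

Total value 46 ≥ cost 45, so it is built.
Homeowner 1: others sum to 27; max(0, 45 - 27) = 18.
Homeowner 2: others sum to 24; max(0, 45 - 24) = 21.
Homeowner 3: others sum to 44; max(0, 45 - 44) = 1.
Homeowner 4: others sum to 43; max(0, 45 - 43) = 2.
Total collected = 18 + 21 + 1 + 2 = 42.

42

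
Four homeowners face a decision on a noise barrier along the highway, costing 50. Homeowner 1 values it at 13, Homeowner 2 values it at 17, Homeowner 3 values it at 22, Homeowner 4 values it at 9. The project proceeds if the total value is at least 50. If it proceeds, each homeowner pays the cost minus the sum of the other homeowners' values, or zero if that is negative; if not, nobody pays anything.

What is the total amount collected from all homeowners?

Total value 61 ≥ cost 50, so it is built.
Homeowner 1: others sum to 48; max(0, 50 - 48) = 2.
Homeowner 2: others sum to 44; max(0, 50 - 44) = 6.
Homeowner 3: others sum to 39; max(0, 50 - 39) = 11.
Homeowner 4: others sum to 52; max(0, 50 - 52) = 0.
Total collected = 2 + 6 + 11 + 0 = 19.

19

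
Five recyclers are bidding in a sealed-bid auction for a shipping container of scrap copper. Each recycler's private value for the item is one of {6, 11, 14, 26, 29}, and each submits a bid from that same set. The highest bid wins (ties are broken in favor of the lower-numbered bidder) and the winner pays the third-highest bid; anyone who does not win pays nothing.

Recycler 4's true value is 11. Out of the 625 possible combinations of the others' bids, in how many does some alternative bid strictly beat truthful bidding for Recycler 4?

Others bid (6, 6, 6, 14): truth gives 0; bid 14 gives 5 > 0. Violating.
Others bid (6, 6, 6, 26): truth gives 0; bid 26 gives 5 > 0. Violating.
Others bid (6, 6, 6, 29): truth gives 0; bid 29 gives 5 > 0. Violating.
Others bid (6, 6, 11, 6): truth gives 0; bid 14 gives 5 > 0. Violating.
Others bid (6, 6, 6, 6): truth gives 5; no alternative beats it.
Others bid (6, 6, 6, 11): truth gives 5; no alternative beats it.
(Checking all 625 profiles: 12 have a profitable deviation, 613 do not.)

12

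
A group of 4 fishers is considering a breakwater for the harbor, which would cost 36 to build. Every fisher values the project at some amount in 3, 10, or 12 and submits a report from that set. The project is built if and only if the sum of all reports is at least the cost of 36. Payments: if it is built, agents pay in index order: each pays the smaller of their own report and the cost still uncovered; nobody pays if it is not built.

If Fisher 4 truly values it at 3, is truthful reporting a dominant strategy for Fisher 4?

Check each profile of the others' reports and compare truth against every alternative report.
Others report (3, 12, 12): truth gives 0, best alternative gives -6.
Others report (12, 3, 12): truth gives 0, best alternative gives -6.
Others report (12, 12, 3): truth gives 0, best alternative gives -6.
Others report (10, 10, 10): truth gives 0, best alternative gives -3.
Others report (10, 10, 12): truth gives 0, best alternative gives -1.
Others report (10, 12, 10): truth gives 0, best alternative gives -1.
(Remaining 21 profiles checked similarly; truth is weakly best in each.)
In every case the truthful report is at least as good as any alternative, so it is a dominant strategy.

Yes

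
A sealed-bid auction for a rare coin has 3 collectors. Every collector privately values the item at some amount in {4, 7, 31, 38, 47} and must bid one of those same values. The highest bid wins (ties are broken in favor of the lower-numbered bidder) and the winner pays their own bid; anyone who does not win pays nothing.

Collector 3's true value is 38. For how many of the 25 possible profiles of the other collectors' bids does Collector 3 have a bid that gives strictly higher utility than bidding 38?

4

Others bid (4, 4): truth gives 0; bid 7 gives 31 > 0. Violating.
Others bid (4, 7): truth gives 0; bid 31 gives 7 > 0. Violating.
Others bid (7, 4): truth gives 0; bid 31 gives 7 > 0. Violating.
Others bid (7, 7): truth gives 0; bid 31 gives 7 > 0. Violating.
Others bid (4, 31): truth gives 0; no alternative beats it.
Others bid (4, 38): truth gives 0; no alternative beats it.
(Checking all 25 profiles: 4 have a profitable deviation, 21 do not.)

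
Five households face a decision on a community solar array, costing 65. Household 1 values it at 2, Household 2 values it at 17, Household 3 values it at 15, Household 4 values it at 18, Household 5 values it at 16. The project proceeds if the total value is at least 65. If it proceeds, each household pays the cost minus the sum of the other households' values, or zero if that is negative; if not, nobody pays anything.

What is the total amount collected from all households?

Total value 68 ≥ cost 65, so it is built.
Household 1: others sum to 66; max(0, 65 - 66) = 0.
Household 2: others sum to 51; max(0, 65 - 51) = 14.
Household 3: others sum to 53; max(0, 65 - 53) = 12.
Household 4: others sum to 50; max(0, 65 - 50) = 15.
Household 5: others sum to 52; max(0, 65 - 52) = 13.
Total collected = 0 + 14 + 12 + 15 + 13 = 54.

54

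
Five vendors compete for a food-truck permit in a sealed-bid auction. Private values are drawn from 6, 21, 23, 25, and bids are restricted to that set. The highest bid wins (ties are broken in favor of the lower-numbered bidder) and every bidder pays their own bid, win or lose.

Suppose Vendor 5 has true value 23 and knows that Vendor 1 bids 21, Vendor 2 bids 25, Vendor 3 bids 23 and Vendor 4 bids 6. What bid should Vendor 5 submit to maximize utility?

6

Bid 6: loses but pays 6, utility -6.
Bid 21: loses but pays 21, utility -21.
Bid 23: loses but pays 23, utility -23.
Bid 25: loses but pays 25, utility -25.
The best choice is 6 with utility -6.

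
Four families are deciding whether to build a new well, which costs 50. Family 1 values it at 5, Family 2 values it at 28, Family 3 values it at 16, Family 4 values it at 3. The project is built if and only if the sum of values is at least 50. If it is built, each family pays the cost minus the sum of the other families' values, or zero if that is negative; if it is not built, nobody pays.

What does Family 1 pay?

3

Total value 52 ≥ cost 50, so the project is built.
The other families' values sum to 47.
Cost minus that sum is 50 - 47 = 3.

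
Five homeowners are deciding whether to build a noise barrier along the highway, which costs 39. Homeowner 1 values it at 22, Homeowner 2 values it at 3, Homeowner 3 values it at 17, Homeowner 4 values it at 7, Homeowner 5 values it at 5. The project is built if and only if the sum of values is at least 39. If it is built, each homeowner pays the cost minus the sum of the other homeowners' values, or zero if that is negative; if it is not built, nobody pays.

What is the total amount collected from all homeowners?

9

Total value 54 ≥ cost 39, so it is built.
Homeowner 1: others sum to 32; max(0, 39 - 32) = 7.
Homeowner 2: others sum to 51; max(0, 39 - 51) = 0.
Homeowner 3: others sum to 37; max(0, 39 - 37) = 2.
Homeowner 4: others sum to 47; max(0, 39 - 47) = 0.
Homeowner 5: others sum to 49; max(0, 39 - 49) = 0.
Total collected = 7 + 0 + 2 + 0 + 0 = 9.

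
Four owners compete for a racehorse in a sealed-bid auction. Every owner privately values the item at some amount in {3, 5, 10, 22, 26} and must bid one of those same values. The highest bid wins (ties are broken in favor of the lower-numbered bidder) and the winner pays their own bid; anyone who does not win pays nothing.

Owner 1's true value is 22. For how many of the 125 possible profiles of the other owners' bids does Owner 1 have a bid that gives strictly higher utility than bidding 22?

Others bid (3, 3, 3): truth gives 0; bid 3 gives 19 > 0. Violating.
Others bid (3, 3, 5): truth gives 0; bid 5 gives 17 > 0. Violating.
Others bid (3, 3, 10): truth gives 0; bid 10 gives 12 > 0. Violating.
Others bid (3, 5, 3): truth gives 0; bid 5 gives 17 > 0. Violating.
Others bid (3, 3, 22): truth gives 0; no alternative beats it.
Others bid (3, 3, 26): truth gives 0; no alternative beats it.
(Checking all 125 profiles: 27 have a profitable deviation, 98 do not.)

27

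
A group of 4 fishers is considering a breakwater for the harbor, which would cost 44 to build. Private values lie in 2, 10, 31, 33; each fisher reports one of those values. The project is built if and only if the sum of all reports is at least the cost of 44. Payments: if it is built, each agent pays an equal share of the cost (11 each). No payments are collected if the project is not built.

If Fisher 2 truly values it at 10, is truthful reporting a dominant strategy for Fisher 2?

Consider the case where Fisher 1 reports 2, Fisher 3 reports 2 and Fisher 4 reports 31.
Truthful report 10: project built, pays 11, utility 10 - 11 = -1.
Report 2 instead: project not built, utility 0.
Since 0 > -1, reporting 2 is strictly better here, so truthful reporting is not dominant.

No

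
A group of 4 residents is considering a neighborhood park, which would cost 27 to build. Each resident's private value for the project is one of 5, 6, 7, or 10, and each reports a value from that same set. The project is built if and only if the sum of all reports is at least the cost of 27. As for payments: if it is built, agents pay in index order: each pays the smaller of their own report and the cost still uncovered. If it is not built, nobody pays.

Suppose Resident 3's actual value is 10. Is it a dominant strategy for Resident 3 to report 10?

Consider the case where Resident 1 reports 5, Resident 2 reports 5 and Resident 4 reports 10.
Truthful report 10: project built, pays 10, utility 10 - 10 = 0.
Report 7 instead: project built, pays 7, utility 10 - 7 = 3.
Since 3 > 0, reporting 7 is strictly better here, so truthful reporting is not dominant.

No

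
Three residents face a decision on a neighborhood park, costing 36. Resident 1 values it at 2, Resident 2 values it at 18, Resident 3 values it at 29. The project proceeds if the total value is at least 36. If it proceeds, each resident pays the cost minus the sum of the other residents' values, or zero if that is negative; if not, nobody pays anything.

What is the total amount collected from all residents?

21

Total value 49 ≥ cost 36, so it is built.
Resident 1: others sum to 47; max(0, 36 - 47) = 0.
Resident 2: others sum to 31; max(0, 36 - 31) = 5.
Resident 3: others sum to 20; max(0, 36 - 20) = 16.
Total collected = 0 + 5 + 16 = 21.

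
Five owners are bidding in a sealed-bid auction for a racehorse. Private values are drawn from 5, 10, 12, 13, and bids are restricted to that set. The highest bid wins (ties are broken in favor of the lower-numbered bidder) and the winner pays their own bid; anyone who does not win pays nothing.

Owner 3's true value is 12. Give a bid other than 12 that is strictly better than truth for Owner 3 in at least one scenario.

Suppose Owner 1 bids 5, Owner 2 bids 5, Owner 4 bids 5 and Owner 5 bids 5.
Bid 12: wins, pays 12, utility 12 - 12 = 0.
Bid 10: wins, pays 10, utility 12 - 10 = 2.
So bidding 10 beats truth here (2 > 0).

10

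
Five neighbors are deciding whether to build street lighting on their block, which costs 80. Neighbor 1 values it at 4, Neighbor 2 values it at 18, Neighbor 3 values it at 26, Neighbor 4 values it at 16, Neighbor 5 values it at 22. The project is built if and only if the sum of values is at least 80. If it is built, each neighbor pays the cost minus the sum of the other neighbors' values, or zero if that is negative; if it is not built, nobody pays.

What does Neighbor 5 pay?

16

Total value 86 ≥ cost 80, so the project is built.
The other neighbors' values sum to 64.
Cost minus that sum is 80 - 64 = 16.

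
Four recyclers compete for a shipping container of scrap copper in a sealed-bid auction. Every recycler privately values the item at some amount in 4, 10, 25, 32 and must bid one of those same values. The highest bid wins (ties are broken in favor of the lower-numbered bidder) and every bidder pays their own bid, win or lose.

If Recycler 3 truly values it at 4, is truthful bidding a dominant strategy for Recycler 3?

Check each profile of the others' bids and compare truth against every alternative bid.
Others bid (4, 4, 25): truth gives -4, best alternative gives -10.
Others bid (4, 4, 32): truth gives -4, best alternative gives -10.
Others bid (4, 10, 4): truth gives -4, best alternative gives -10.
Others bid (4, 10, 10): truth gives -4, best alternative gives -10.
Others bid (4, 10, 25): truth gives -4, best alternative gives -10.
Others bid (4, 10, 32): truth gives -4, best alternative gives -10.
(Remaining 58 profiles checked similarly; truth is weakly best in each.)
In every case the truthful bid is at least as good as any alternative, so it is a dominant strategy.

Yes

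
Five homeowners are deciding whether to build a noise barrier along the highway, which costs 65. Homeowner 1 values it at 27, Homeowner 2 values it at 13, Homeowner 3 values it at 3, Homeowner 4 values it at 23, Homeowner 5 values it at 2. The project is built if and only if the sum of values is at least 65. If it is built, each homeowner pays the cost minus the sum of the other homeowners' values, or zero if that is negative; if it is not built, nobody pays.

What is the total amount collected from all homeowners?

Total value 68 ≥ cost 65, so it is built.
Homeowner 1: others sum to 41; max(0, 65 - 41) = 24.
Homeowner 2: others sum to 55; max(0, 65 - 55) = 10.
Homeowner 3: others sum to 65; max(0, 65 - 65) = 0.
Homeowner 4: others sum to 45; max(0, 65 - 45) = 20.
Homeowner 5: others sum to 66; max(0, 65 - 66) = 0.
Total collected = 24 + 10 + 0 + 20 + 0 = 54.

54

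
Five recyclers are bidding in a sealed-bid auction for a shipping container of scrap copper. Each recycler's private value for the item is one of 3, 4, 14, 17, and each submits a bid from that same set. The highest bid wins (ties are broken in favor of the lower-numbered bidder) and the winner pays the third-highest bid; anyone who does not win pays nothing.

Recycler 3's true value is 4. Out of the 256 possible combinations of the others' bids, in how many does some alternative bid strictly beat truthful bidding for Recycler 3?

8

Others bid (3, 3, 3, 14): truth gives 0; bid 14 gives 1 > 0. Violating.
Others bid (3, 3, 3, 17): truth gives 0; bid 17 gives 1 > 0. Violating.
Others bid (3, 3, 14, 3): truth gives 0; bid 14 gives 1 > 0. Violating.
Others bid (3, 3, 17, 3): truth gives 0; bid 17 gives 1 > 0. Violating.
Others bid (3, 3, 3, 3): truth gives 1; no alternative beats it.
Others bid (3, 3, 3, 4): truth gives 1; no alternative beats it.
(Checking all 256 profiles: 8 have a profitable deviation, 248 do not.)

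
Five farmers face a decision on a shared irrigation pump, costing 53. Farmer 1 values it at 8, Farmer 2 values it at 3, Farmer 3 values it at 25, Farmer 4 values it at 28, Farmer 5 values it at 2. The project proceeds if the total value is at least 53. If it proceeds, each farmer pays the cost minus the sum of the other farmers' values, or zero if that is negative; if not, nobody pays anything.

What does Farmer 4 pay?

Total value 66 ≥ cost 53, so the project is built.
The other farmers' values sum to 38.
Cost minus that sum is 53 - 38 = 15.

15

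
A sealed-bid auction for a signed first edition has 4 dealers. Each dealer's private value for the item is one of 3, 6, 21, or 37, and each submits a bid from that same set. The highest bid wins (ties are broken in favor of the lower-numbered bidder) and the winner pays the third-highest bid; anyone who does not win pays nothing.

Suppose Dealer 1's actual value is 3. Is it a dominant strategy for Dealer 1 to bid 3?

Yes

Check each profile of the others' bids and compare truth against every alternative bid.
Others bid (3, 6, 6): truth gives 0, best alternative gives -3.
Others bid (6, 3, 6): truth gives 0, best alternative gives -3.
Others bid (6, 6, 3): truth gives 0, best alternative gives -3.
Others bid (6, 6, 6): truth gives 0, best alternative gives -3.
Others bid (3, 3, 3): truth gives 0, best alternative gives 0.
Others bid (3, 3, 6): truth gives 0, best alternative gives 0.
(Remaining 58 profiles checked similarly; truth is weakly best in each.)
In every case the truthful bid is at least as good as any alternative, so it is a dominant strategy.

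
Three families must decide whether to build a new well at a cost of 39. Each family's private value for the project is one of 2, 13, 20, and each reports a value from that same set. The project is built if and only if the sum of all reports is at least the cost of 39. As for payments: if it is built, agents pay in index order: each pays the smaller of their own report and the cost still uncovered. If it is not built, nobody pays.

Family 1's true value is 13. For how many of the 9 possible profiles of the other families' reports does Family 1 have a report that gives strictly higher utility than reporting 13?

Others report (20, 20): truth gives 0; report 2 gives 11 > 0. Violating.
Others report (2, 2): truth gives 0; no alternative beats it.
Others report (2, 13): truth gives 0; no alternative beats it.
(Checking all 9 profiles: 1 has a profitable deviation, 8 do not.)

1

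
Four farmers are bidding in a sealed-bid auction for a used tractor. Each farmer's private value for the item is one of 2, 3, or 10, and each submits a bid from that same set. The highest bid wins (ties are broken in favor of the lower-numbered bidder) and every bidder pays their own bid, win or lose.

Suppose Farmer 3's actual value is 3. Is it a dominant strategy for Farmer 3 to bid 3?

No

Consider the case where Farmer 1 bids 2, Farmer 2 bids 2 and Farmer 4 bids 10.
Truthful bid 3: loses but pays 3, utility -3.
Bid 2 instead: loses but pays 2, utility -2.
Since -2 > -3, bidding 2 is strictly better here, so truthful bidding is not dominant.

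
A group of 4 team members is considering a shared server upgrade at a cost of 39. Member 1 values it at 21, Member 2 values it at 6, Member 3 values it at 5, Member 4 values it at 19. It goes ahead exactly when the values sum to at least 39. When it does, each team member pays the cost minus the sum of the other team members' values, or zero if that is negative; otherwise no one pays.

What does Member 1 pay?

Total value 51 ≥ cost 39, so the project is built.
The other team members' values sum to 30.
Cost minus that sum is 39 - 30 = 9.

9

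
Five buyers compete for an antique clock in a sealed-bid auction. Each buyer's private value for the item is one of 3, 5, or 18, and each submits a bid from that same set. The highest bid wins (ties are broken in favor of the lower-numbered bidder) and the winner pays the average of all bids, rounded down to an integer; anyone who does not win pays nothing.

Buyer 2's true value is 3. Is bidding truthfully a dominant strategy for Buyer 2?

Check each profile of the others' bids and compare truth against every alternative bid.
Others bid (3, 3, 5, 5): truth gives 0, best alternative gives -1.
Others bid (3, 5, 3, 5): truth gives 0, best alternative gives -1.
Others bid (3, 5, 5, 3): truth gives 0, best alternative gives -1.
Others bid (3, 5, 5, 5): truth gives 0, best alternative gives -1.
Others bid (3, 3, 3, 3): truth gives 0, best alternative gives 0.
Others bid (3, 3, 3, 5): truth gives 0, best alternative gives 0.
(Remaining 75 profiles checked similarly; truth is weakly best in each.)
In every case the truthful bid is at least as good as any alternative, so it is a dominant strategy.

Yes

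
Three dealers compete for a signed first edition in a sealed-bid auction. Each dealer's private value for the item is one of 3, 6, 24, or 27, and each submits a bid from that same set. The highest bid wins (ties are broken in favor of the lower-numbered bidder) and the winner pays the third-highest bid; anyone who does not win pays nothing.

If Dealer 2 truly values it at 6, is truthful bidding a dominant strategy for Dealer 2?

No

Consider the case where Dealer 1 bids 3 and Dealer 3 bids 24.
Truthful bid 6: loses, pays 0, utility 0.
Bid 24 instead: wins, pays 3, utility 6 - 3 = 3.
Since 3 > 0, bidding 24 is strictly better here, so truthful bidding is not dominant.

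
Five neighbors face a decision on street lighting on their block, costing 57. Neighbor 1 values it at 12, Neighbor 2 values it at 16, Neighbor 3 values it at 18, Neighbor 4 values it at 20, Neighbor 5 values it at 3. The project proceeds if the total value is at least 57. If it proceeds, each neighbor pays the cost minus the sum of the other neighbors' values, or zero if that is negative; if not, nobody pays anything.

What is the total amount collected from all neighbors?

18

Total value 69 ≥ cost 57, so it is built.
Neighbor 1: others sum to 57; max(0, 57 - 57) = 0.
Neighbor 2: others sum to 53; max(0, 57 - 53) = 4.
Neighbor 3: others sum to 51; max(0, 57 - 51) = 6.
Neighbor 4: others sum to 49; max(0, 57 - 49) = 8.
Neighbor 5: others sum to 66; max(0, 57 - 66) = 0.
Total collected = 0 + 4 + 6 + 8 + 0 = 18.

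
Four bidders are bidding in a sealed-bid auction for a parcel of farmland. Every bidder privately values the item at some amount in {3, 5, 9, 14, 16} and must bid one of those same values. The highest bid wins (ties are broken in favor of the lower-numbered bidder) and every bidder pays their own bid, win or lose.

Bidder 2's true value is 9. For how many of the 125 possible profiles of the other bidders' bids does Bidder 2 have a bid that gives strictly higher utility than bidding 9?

111

Others bid (3, 3, 3): truth gives 0; bid 5 gives 4 > 0. Violating.
Others bid (3, 3, 5): truth gives 0; bid 5 gives 4 > 0. Violating.
Others bid (3, 3, 14): truth gives -9; bid 3 gives -3 > -9. Violating.
Others bid (3, 3, 16): truth gives -9; bid 3 gives -3 > -9. Violating.
Others bid (3, 3, 9): truth gives 0; no alternative beats it.
Others bid (3, 5, 9): truth gives 0; no alternative beats it.
(Checking all 125 profiles: 111 have a profitable deviation, 14 do not.)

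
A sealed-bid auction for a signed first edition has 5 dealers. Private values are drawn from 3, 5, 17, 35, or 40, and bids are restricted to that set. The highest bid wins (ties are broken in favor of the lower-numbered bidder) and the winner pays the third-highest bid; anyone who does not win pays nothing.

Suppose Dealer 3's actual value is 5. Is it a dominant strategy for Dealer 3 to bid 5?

No

Consider the case where Dealer 1 bids 3, Dealer 2 bids 3, Dealer 4 bids 3 and Dealer 5 bids 17.
Truthful bid 5: loses, pays 0, utility 0.
Bid 17 instead: wins, pays 3, utility 5 - 3 = 2.
Since 2 > 0, bidding 17 is strictly better here, so truthful bidding is not dominant.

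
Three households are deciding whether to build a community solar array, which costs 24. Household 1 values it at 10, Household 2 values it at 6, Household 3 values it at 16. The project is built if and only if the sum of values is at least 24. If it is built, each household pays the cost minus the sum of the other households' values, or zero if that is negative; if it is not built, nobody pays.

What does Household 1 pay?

Total value 32 ≥ cost 24, so the project is built.
The other households' values sum to 22.
Cost minus that sum is 24 - 22 = 2.

2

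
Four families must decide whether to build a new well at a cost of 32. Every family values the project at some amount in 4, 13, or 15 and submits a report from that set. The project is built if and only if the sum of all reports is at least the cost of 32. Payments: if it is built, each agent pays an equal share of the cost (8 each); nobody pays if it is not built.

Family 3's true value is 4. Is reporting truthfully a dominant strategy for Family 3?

Yes

Check each profile of the others' reports and compare truth against every alternative report.
Others report (4, 4, 13): truth gives 0, best alternative gives -4.
Others report (4, 4, 15): truth gives 0, best alternative gives -4.
Others report (4, 13, 4): truth gives 0, best alternative gives -4.
Others report (4, 15, 4): truth gives 0, best alternative gives -4.
Others report (13, 4, 4): truth gives 0, best alternative gives -4.
Others report (15, 4, 4): truth gives 0, best alternative gives -4.
(Remaining 21 profiles checked similarly; truth is weakly best in each.)
In every case the truthful report is at least as good as any alternative, so it is a dominant strategy.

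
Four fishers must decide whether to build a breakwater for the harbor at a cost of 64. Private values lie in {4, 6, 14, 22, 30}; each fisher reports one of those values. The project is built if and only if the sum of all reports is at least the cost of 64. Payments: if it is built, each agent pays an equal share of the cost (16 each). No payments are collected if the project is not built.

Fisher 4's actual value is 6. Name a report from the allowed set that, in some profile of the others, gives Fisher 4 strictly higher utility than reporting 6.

Suppose Fisher 1 reports 6, Fisher 2 reports 22 and Fisher 3 reports 30.
Report 6: project built, pays 16, utility 6 - 16 = -10.
Report 4: project not built, utility 0.
So reporting 4 beats truth here (0 > -10).

4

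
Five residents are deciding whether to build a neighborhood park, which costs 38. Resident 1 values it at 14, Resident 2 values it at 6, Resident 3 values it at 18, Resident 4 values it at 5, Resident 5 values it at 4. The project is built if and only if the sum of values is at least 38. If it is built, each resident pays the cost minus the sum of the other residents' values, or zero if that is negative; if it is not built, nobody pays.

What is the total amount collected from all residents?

14

Total value 47 ≥ cost 38, so it is built.
Resident 1: others sum to 33; max(0, 38 - 33) = 5.
Resident 2: others sum to 41; max(0, 38 - 41) = 0.
Resident 3: others sum to 29; max(0, 38 - 29) = 9.
Resident 4: others sum to 42; max(0, 38 - 42) = 0.
Resident 5: others sum to 43; max(0, 38 - 43) = 0.
Total collected = 5 + 0 + 9 + 0 + 0 = 14.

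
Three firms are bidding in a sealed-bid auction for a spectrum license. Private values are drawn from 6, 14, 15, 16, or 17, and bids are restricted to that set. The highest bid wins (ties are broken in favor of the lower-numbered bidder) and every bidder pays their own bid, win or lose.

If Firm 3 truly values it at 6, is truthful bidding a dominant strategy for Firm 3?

Yes

Check each profile of the others' bids and compare truth against every alternative bid.
Others bid (6, 17): truth gives -6, best alternative gives -14.
Others bid (14, 17): truth gives -6, best alternative gives -14.
Others bid (15, 17): truth gives -6, best alternative gives -14.
Others bid (16, 17): truth gives -6, best alternative gives -14.
Others bid (17, 6): truth gives -6, best alternative gives -14.
Others bid (17, 14): truth gives -6, best alternative gives -14.
(Remaining 19 profiles checked similarly; truth is weakly best in each.)
In every case the truthful bid is at least as good as any alternative, so it is a dominant strategy.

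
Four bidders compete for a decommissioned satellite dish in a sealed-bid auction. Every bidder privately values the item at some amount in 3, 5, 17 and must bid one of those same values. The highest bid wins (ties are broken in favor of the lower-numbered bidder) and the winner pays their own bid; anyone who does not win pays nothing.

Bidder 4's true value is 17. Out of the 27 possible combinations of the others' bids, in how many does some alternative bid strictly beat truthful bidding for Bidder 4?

Others bid (3, 3, 3): truth gives 0; bid 5 gives 12 > 0. Violating.
Others bid (3, 3, 5): truth gives 0; no alternative beats it.
Others bid (3, 3, 17): truth gives 0; no alternative beats it.
(Checking all 27 profiles: 1 has a profitable deviation, 26 do not.)

1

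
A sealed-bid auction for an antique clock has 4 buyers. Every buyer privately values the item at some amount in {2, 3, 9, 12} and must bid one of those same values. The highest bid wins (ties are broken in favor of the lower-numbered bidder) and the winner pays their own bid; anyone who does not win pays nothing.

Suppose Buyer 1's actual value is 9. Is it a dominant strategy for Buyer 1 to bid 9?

Consider the case where Buyer 2 bids 2, Buyer 3 bids 2 and Buyer 4 bids 2.
Truthful bid 9: wins, pays 9, utility 9 - 9 = 0.
Bid 2 instead: wins, pays 2, utility 9 - 2 = 7.
Since 7 > 0, bidding 2 is strictly better here, so truthful bidding is not dominant.

No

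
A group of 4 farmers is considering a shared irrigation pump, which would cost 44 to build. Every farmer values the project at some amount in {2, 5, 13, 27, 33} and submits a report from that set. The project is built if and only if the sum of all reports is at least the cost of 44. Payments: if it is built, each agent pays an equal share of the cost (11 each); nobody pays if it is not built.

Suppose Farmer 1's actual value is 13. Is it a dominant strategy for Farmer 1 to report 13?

Consider the case where Farmer 2 reports 2, Farmer 3 reports 2 and Farmer 4 reports 13.
Truthful report 13: project not built, utility 0.
Report 27 instead: project built, pays 11, utility 13 - 11 = 2.
Since 2 > 0, reporting 27 is strictly better here, so truthful reporting is not dominant.

No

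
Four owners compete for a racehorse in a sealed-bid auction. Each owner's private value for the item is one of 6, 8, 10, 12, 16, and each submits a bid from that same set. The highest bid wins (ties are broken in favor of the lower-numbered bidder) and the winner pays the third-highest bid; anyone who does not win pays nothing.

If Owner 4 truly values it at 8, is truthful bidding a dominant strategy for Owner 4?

No

Consider the case where Owner 1 bids 6, Owner 2 bids 6 and Owner 3 bids 8.
Truthful bid 8: loses, pays 0, utility 0.
Bid 10 instead: wins, pays 6, utility 8 - 6 = 2.
Since 2 > 0, bidding 10 is strictly better here, so truthful bidding is not dominant.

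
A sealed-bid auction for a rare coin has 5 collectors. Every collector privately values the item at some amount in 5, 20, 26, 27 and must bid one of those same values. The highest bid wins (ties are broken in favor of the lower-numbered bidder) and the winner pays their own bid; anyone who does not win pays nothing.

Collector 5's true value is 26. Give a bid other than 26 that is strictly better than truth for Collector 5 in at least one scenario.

20

Suppose Collector 1 bids 5, Collector 2 bids 5, Collector 3 bids 5 and Collector 4 bids 5.
Bid 26: wins, pays 26, utility 26 - 26 = 0.
Bid 20: wins, pays 20, utility 26 - 20 = 6.
So bidding 20 beats truth here (6 > 0).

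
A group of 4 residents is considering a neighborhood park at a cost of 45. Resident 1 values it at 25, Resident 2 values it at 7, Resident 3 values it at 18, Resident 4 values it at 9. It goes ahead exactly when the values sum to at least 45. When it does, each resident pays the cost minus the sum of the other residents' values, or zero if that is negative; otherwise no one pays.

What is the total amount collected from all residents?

Total value 59 ≥ cost 45, so it is built.
Resident 1: others sum to 34; max(0, 45 - 34) = 11.
Resident 2: others sum to 52; max(0, 45 - 52) = 0.
Resident 3: others sum to 41; max(0, 45 - 41) = 4.
Resident 4: others sum to 50; max(0, 45 - 50) = 0.
Total collected = 11 + 0 + 4 + 0 = 15.

15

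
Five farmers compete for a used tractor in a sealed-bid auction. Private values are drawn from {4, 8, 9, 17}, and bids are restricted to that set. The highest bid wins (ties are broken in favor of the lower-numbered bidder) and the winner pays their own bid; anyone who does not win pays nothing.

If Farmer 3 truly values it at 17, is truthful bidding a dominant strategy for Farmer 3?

Consider the case where Farmer 1 bids 4, Farmer 2 bids 4, Farmer 4 bids 4 and Farmer 5 bids 4.
Truthful bid 17: wins, pays 17, utility 17 - 17 = 0.
Bid 8 instead: wins, pays 8, utility 17 - 8 = 9.
Since 9 > 0, bidding 8 is strictly better here, so truthful bidding is not dominant.

No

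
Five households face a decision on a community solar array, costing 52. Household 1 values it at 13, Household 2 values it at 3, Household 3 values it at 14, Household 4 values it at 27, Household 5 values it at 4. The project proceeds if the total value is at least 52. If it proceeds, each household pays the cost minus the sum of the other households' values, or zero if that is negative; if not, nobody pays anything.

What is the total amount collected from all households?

27

Total value 61 ≥ cost 52, so it is built.
Household 1: others sum to 48; max(0, 52 - 48) = 4.
Household 2: others sum to 58; max(0, 52 - 58) = 0.
Household 3: others sum to 47; max(0, 52 - 47) = 5.
Household 4: others sum to 34; max(0, 52 - 34) = 18.
Household 5: others sum to 57; max(0, 52 - 57) = 0.
Total collected = 4 + 0 + 5 + 18 + 0 = 27.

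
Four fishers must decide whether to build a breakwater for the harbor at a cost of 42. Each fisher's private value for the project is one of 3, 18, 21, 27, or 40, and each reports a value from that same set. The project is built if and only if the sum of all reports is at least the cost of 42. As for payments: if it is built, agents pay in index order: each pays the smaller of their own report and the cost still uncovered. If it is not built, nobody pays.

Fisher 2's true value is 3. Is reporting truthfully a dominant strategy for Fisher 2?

Yes

Check each profile of the others' reports and compare truth against every alternative report.
Others report (3, 3, 18): truth gives 0, best alternative gives -15.
Others report (3, 3, 21): truth gives 0, best alternative gives -15.
Others report (3, 3, 27): truth gives 0, best alternative gives -15.
Others report (3, 3, 40): truth gives 0, best alternative gives -15.
Others report (3, 18, 3): truth gives 0, best alternative gives -15.
Others report (3, 18, 18): truth gives 0, best alternative gives -15.
(Remaining 119 profiles checked similarly; truth is weakly best in each.)
In every case the truthful report is at least as good as any alternative, so it is a dominant strategy.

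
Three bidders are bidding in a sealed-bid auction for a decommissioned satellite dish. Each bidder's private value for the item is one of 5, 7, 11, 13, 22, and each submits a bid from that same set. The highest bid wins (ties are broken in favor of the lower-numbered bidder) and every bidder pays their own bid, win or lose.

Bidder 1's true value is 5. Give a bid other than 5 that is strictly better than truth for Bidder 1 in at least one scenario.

7

Suppose Bidder 2 bids 5 and Bidder 3 bids 7.
Bid 5: loses but pays 5, utility -5.
Bid 7: wins, pays 7, utility 5 - 7 = -2.
So bidding 7 beats truth here (-2 > -5).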